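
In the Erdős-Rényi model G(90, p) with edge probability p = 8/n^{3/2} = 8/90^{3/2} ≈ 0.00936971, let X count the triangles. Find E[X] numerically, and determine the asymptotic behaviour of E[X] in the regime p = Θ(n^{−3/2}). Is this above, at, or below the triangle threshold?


Number of potential triangles: C(90, 3) = 117480.
Each occurs with probability p³ ≈ (0.00936971)³ ≈ 8.22580990e-07.
By linearity: E[X] = C(90, 3)·p³ ≈ 117480 · 8.22580990e-07 ≈ 0.096637.
Since α = 3/2 > 1, p = c/n^{3/2} = o(1/n) is below the triangle threshold p ~ 1/n. Asymptotically E[X] ~ (c³/6)·n^{3(1−α)} = (8³/6)·n^{-1.5} → 0, so by Markov's inequality G has no triangles w.h.p.

E[X] ≈ 0.096637; in regime p = Θ(1/n^{3/2}) E[X] tends to 0 (below the triangle threshold p ~ 1/n).


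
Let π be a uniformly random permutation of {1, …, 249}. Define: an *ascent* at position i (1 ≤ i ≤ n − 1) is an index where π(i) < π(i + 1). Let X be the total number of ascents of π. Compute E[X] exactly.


Write X = Σ X_I over i = 1, …, 248, with X_I the indicator of one ascent.
There are 248 indicators.
For each fixed i, the pair (π(i), π(i+1)) is a uniformly random ordered pair of distinct values from {1, …, 249}; by symmetry P[π(i) < π(i+1)] = 1/2.
By linearity: E[X] = 248 · (1/2) = (249 − 1) · (1/2) = 124 ≈ 124.000000.

E[X] = 124 = 124.000000.


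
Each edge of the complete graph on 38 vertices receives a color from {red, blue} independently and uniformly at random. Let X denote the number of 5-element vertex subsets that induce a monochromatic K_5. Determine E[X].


Let X = Σ_S X_S over the C(38, 5) = 501942 subsets S of size 5, where X_S = 1 if the K_5 on S is monochromatic.
For a fixed S, the K_5 on S has C(5, 2) = 10 edges. P[all 10 edges red] = (1/2)^10, and likewise for blue, so P[monochromatic] = 2·(1/2)^10 = 2^{1 − 10} = 1/512.
Summing: E[X] = C(38, 5) · 2^{1 − 10} = 501942 · 1/512 = 250971/256.
Numerically: E[X] ≈ 980.355.

E[X] = C(38,5)·2^(1−C(5,2)) = 250971/256 ≈ 980.355.


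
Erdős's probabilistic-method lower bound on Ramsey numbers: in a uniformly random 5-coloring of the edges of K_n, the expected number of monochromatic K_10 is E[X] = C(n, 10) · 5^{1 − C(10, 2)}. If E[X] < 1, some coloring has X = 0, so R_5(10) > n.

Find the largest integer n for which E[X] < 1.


We need C(n, 10) · 5^{1 − 45} < 1, i.e. C(n, 10) < 5^{45 − 1} = 5684341886080801486968994140625.
Check values of n near the boundary:
  n = 5390: C(5390, 10) = 5655833965919099070255434039753; 5655833965919099070255434039753 < 5684341886080801486968994140625? YES
  n = 5391: C(5391, 10) = 5666344714787188828795213697883; 5666344714787188828795213697883 < 5684341886080801486968994140625? YES
  n = 5392: C(5392, 10) = 5676873040158402483252283957448; 5676873040158402483252283957448 < 5684341886080801486968994140625? YES
  n = 5393: C(5393, 10) = 5687418968154238267170642278008; 5687418968154238267170642278008 < 5684341886080801486968994140625? NO
The largest n with C(n, 10) < 5684341886080801486968994140625 is n = 5392 (where E[X] = 5676873040158402483252283957448/5684341886080801486968994140625 ≈ 0.9987). Hence R_5(10) > 5392, i.e. R_5(10) ≥ 5393.

Largest n = 5392; hence R_5(10) > 5392.


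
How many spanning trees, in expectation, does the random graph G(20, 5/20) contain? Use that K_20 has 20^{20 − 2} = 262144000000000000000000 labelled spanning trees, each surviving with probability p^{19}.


K_20 has 20^{20 − 2} = 262144000000000000000000 labelled spanning trees.
For each such spanning tree H, let X_H = 1 if all 19 edges of H are present in G. Then P[X_H = 1] = p^{19} = (1/4)^{19} = 1/274877906944.
By linearity: E[X] = Σ_H E[X_H] = 262144000000000000000000 · p^{19} = 262144000000000000000000 · 1/274877906944 = 3814697265625/4.
Numerically: E[X] ≈ 9.537e+11.

E[X] = 262144000000000000000000 · (1/4)^{19} = 3814697265625/4 ≈ 9.537e+11.


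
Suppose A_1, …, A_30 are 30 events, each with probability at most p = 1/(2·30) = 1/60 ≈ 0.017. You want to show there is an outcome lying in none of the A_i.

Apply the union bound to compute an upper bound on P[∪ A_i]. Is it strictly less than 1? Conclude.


Union bound: P[∪_{i=1}^{30} A_i] ≤ Σ_i P[A_i] ≤ 30·p = 30·(1/60) = 1/2.
Numerically: 1/2 ≈ 0.500.
Is 1/2 < 1? YES.
Since P[∪ A_i] ≤ 1/2 < 1, the complement has P[∩ A_i^c] ≥ 1 − 1/2 = 1/2 > 0, so some outcome avoids every A_i.

30·p = 1/2 ≈ 0.500; existence CERTIFIED by the union bound.


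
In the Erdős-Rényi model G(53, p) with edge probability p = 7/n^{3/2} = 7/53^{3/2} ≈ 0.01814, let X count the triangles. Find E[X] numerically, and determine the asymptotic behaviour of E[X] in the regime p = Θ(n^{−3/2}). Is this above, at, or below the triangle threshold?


Number of potential triangles: C(53, 3) = 23426.
Each occurs with probability p³ ≈ (0.01814)³ ≈ 5.971077e-06.
By linearity: E[X] = C(53, 3)·p³ ≈ 23426 · 5.971077e-06 ≈ 0.1399.
Since α = 3/2 > 1, p = c/n^{3/2} = o(1/n) is below the triangle threshold p ~ 1/n. Asymptotically E[X] ~ (c³/6)·n^{3(1−α)} = (7³/6)·n^{-1.5} → 0, so by Markov's inequality G has no triangles w.h.p.

E[X] ≈ 0.1399; in regime p = Θ(1/n^{3/2}) E[X] tends to 0 (below the triangle threshold p ~ 1/n).


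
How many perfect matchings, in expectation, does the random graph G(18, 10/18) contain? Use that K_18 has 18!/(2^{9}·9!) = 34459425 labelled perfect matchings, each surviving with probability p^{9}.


K_18 has 18!/(2^{9}·9!) = 34459425 labelled perfect matchings.
For each such perfect matching H, let X_H = 1 if all 9 edges of H are present in G. Then P[X_H = 1] = p^{9} = (5/9)^{9} = 1953125/387420489.
By linearity: E[X] = Σ_H E[X_H] = 34459425 · p^{9} = 34459425 · 1953125/387420489 = 830908203125/4782969.
Numerically: E[X] ≈ 1.74e+05.

E[X] = 34459425 · (5/9)^{9} = 830908203125/4782969 ≈ 1.74e+05.


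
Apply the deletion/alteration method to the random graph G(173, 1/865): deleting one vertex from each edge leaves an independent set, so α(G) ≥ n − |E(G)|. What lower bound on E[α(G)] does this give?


E[|E(G)|] = C(173, 2)·p = 14878 · (1/865) = 86/5.
E[α(G)] ≥ n − E[|E(G)|] = 173 − 86/5 = 779/5.
Numerically: ≈ 155.80000.
(This is only a lower bound; the true E[α(G)] may be larger.)

E[α(G)] ≥ 779/5 ≈ 155.80000.


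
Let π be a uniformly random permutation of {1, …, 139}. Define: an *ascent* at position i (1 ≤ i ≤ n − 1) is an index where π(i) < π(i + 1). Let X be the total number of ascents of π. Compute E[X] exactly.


Write X = Σ X_I over i = 1, …, 138, with X_I the indicator of one ascent.
There are 138 indicators.
For each fixed i, the pair (π(i), π(i+1)) is a uniformly random ordered pair of distinct values from {1, …, 139}; by symmetry P[π(i) < π(i+1)] = 1/2.
By linearity: E[X] = 138 · (1/2) = (139 − 1) · (1/2) = 69 ≈ 69.00000.

E[X] = 69 = 69.00000.


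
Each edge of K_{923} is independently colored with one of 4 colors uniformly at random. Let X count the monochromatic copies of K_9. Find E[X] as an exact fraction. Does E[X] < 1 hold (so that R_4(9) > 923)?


E[X] = C(923, 9) · 4^{1 − 36} = 1288430932418687114265 · 4^{−35} = 1288430932418687114265/1180591620717411303424.
As a reduced fraction: E[X] = 1288430932418687114265/1180591620717411303424 ≈ 1.091.
Is E[X] < 1? NO.
Since E[X] ≥ 1, the first-moment bound is inconclusive at n = 923; it does NOT by itself certify R_4(9) > 923.

E[X] = 1288430932418687114265/1180591620717411303424 ≈ 1.091; E[X] ≥ 1; first-moment method inconclusive here.


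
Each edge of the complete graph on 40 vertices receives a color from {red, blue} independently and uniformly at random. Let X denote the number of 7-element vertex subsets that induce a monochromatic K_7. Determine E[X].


Let X = Σ_S X_S over the C(40, 7) = 18643560 subsets S of size 7, where X_S = 1 if the K_7 on S is monochromatic.
For a fixed S, the K_7 on S has C(7, 2) = 21 edges. P[all 21 edges red] = (1/2)^21, and likewise for blue, so P[monochromatic] = 2·(1/2)^21 = 2^{1 − 21} = 1/1048576.
By linearity of expectation: E[X] = C(40, 7) · 2^{1 − 21} = 18643560 · 1/1048576 = 2330445/131072.
Numerically: E[X] ≈ 17.779884.

E[X] = C(40,7)·2^(1−C(7,2)) = 2330445/131072 ≈ 17.779884.


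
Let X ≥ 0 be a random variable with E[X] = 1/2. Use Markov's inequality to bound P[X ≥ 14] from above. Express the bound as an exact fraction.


μ = E[X] = 1/2, a = 14.
Markov: P[X ≥ 14] ≤ μ/a = (1/2)/14 = 1/28.
Numerically: ≈ 0.035714.
(Since a = 14 > μ = 0.500000, the bound 1/28 is < 1 and informative.)

P[X ≥ 14] ≤ 1/28 ≈ 0.035714.


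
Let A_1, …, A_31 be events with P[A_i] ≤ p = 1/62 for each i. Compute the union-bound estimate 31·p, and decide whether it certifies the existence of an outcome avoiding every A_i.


Union bound: P[∪_{i=1}^{31} A_i] ≤ Σ_i P[A_i] ≤ 31·p = 31·(1/62) = 1/2.
Numerically: 1/2 ≈ 0.5000000.
Is 1/2 < 1? YES.
Since P[∪ A_i] ≤ 1/2 < 1, the complement has P[∩ A_i^c] ≥ 1 − 1/2 = 1/2 > 0, so some outcome avoids every A_i.

31·p = 1/2 ≈ 0.5000000; existence CERTIFIED by the union bound.


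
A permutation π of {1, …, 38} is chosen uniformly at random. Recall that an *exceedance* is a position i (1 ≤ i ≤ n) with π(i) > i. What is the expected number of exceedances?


Write X = Σ_{i=1}^{38} X_i, where X_i = 1_{π(i) > i}.
For each fixed i, π(i) is uniform over {1, …, 38} (marginal of a uniform permutation), so P[π(i) > i] = (n − i)/n. Summing: Σ_{i=1}^{38} (n − i)/n = (0 + 1 + … + 37)/38 = 38(38 − 1)/(2·38) = (38 − 1)/2.
Hence E[X] = Σ_{i=1}^{38} (38 − i)/38 = 37/2 ≈ 18.50000.

E[X] = 37/2 = 18.50000.


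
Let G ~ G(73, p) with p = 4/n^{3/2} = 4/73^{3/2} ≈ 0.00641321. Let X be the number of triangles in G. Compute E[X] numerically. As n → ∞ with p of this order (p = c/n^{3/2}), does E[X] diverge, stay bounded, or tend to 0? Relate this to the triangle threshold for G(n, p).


Number of potential triangles: C(73, 3) = 62196.
Each occurs with probability p³ ≈ (0.00641321)³ ≈ 2.63771035e-07.
By linearity: E[X] = C(73, 3)·p³ ≈ 62196 · 2.63771035e-07 ≈ 0.016406.
Since α = 3/2 > 1, p = c/n^{3/2} = o(1/n) is below the triangle threshold p ~ 1/n. Asymptotically E[X] ~ (c³/6)·n^{3(1−α)} = (4³/6)·n^{-1.5} → 0, so by Markov's inequality G has no triangles w.h.p.

E[X] ≈ 0.016406; in regime p = Θ(1/n^{3/2}) E[X] tends to 0 (below the triangle threshold p ~ 1/n).


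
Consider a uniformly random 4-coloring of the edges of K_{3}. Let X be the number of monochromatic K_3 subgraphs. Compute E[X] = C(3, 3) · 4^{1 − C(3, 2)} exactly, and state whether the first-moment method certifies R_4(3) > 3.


E[X] = C(3, 3) · 4^{1 − 3} = 1 · 4^{−2} = 1/16.
As a reduced fraction: E[X] = 1/16 ≈ 0.0625.
Is E[X] < 1? YES.
Since E[X] < 1, there exists a 4-coloring of K_{3} with no monochromatic K_3; hence R_4(3) > 3.

E[X] = 1/16 ≈ 0.0625; E[X] < 1, so R_4(3) > 3.


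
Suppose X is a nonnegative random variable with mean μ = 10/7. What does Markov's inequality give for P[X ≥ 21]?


μ = E[X] = 10/7, a = 21.
Markov: P[X ≥ 21] ≤ μ/a = (10/7)/21 = 10/147.
Numerically: ≈ 0.06803.
(Since a = 21 > μ = 1.42857, the bound 10/147 is < 1 and informative.)

P[X ≥ 21] ≤ 10/147 ≈ 0.06803.


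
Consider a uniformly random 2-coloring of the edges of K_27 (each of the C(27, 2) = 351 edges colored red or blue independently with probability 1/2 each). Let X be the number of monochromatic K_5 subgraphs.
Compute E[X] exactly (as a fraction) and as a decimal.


Let X = Σ_S X_S over the C(27, 5) = 80730 subsets S of size 5, where X_S = 1 if the K_5 on S is monochromatic.
For a fixed S, the K_5 on S has C(5, 2) = 10 edges. P[all 10 edges red] = (1/2)^10, and likewise for blue, so P[monochromatic] = 2·(1/2)^10 = 2^{1 − 10} = 1/512.
By linearity: E[X] = C(27, 5) · 2^{1 − 10} = 80730 · 1/512 = 40365/256.
Numerically: E[X] ≈ 157.6758.

E[X] = C(27,5)·2^(1−C(5,2)) = 40365/256 ≈ 157.6758.


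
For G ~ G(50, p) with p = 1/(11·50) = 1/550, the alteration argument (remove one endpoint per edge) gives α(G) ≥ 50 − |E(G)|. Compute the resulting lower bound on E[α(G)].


E[|E(G)|] = C(50, 2)·p = 1225 · (1/550) = 49/22.
E[α(G)] ≥ n − E[|E(G)|] = 50 − 49/22 = 1051/22.
Numerically: ≈ 47.7727.
(This is only a lower bound; the true E[α(G)] may be larger.)

E[α(G)] ≥ 1051/22 ≈ 47.7727.


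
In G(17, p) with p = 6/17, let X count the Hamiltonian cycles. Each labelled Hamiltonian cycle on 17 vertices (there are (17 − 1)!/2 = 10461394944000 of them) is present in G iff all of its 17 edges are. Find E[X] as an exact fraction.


K_17 has (17 − 1)!/2 = 10461394944000 labelled Hamiltonian cycles.
For each such Hamiltonian cycle H, let X_H = 1 if all 17 edges of H are present in G. Then P[X_H = 1] = p^{17} = (6/17)^{17} = 16926659444736/827240261886336764177.
By linearity: E[X] = Σ_H E[X_H] = 10461394944000 · p^{17} = 10461394944000 · 16926659444736/827240261886336764177 = 177076469533971037814784000/827240261886336764177.
Numerically: E[X] ≈ 2.1406e+05.

E[X] = 10461394944000 · (6/17)^{17} = 177076469533971037814784000/827240261886336764177 ≈ 2.1406e+05.


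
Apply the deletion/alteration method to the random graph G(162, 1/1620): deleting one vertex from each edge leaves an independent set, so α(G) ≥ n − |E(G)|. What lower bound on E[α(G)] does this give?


E[|E(G)|] = C(162, 2)·p = 13041 · (1/1620) = 161/20.
E[α(G)] ≥ n − E[|E(G)|] = 162 − 161/20 = 3079/20.
Numerically: ≈ 153.950000.
(This is only a lower bound; the true E[α(G)] may be larger.)

E[α(G)] ≥ 3079/20 ≈ 153.950000.


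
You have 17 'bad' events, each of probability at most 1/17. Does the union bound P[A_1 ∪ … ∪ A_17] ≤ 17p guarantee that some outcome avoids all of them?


Union bound: P[∪_{i=1}^{17} A_i] ≤ Σ_i P[A_i] ≤ 17·p = 17·(1/17) = 1.
Numerically: 1 ≈ 1.0000000.
Is 1 < 1? NO.
Since the bound 1 is ≥ 1, the union bound is uninformative here; it does NOT by itself certify existence.

17·p = 1 ≈ 1.0000000; existence NOT certified by the union bound.


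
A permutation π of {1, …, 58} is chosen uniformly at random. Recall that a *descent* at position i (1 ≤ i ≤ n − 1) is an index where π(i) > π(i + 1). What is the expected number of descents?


Write X = Σ X_I over i = 1, …, 57, with X_I the indicator of one descent.
There are 57 indicators.
For each fixed i, the pair (π(i), π(i+1)) is a uniformly random ordered pair of distinct values from {1, …, 58}; by symmetry P[π(i) > π(i+1)] = 1/2.
By linearity: E[X] = 57 · (1/2) = (58 − 1) · (1/2) = 57/2 ≈ 28.5000.

E[X] = 57/2 = 28.5000.


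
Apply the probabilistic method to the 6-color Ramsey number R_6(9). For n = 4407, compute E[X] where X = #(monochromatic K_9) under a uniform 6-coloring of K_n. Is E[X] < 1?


E[X] = C(4407, 9) · 6^{1 − 36} = 1713856532599459170657070050 · 6^{−35} = 1713856532599459170657070050/1719070799748422591028658176.
As a reduced fraction: E[X] = 285642755433243195109511675/286511799958070431838109696 ≈ 0.9969668.
Is E[X] < 1? YES.
Since E[X] < 1, there exists a 6-coloring of K_{4407} with no monochromatic K_9; hence R_6(9) > 4407.

E[X] = 285642755433243195109511675/286511799958070431838109696 ≈ 0.9969668; E[X] < 1, so R_6(9) > 4407.


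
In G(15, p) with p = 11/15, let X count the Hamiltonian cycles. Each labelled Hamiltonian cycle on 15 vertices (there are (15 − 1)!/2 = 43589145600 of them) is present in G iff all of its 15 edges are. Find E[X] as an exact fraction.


K_15 has (15 − 1)!/2 = 43589145600 labelled Hamiltonian cycles.
For each such Hamiltonian cycle H, let X_H = 1 if all 15 edges of H are present in G. Then P[X_H = 1] = p^{15} = (11/15)^{15} = 4177248169415651/437893890380859375.
By linearity: E[X] = Σ_H E[X_H] = 43589145600 · p^{15} = 43589145600 · 4177248169415651/437893890380859375 = 29972457393249757754368/72081298828125.
Numerically: E[X] ≈ 4.16e+08.

E[X] = 43589145600 · (11/15)^{15} = 29972457393249757754368/72081298828125 ≈ 4.16e+08.


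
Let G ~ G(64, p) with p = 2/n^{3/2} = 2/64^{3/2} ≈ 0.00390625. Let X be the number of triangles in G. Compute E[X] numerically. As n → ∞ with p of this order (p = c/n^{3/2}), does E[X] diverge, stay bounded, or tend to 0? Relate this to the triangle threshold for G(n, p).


Number of potential triangles: C(64, 3) = 41664.
Each occurs with probability p³ ≈ (0.00390625)³ ≈ 5.96046448e-08.
By linearity: E[X] = C(64, 3)·p³ ≈ 41664 · 5.96046448e-08 ≈ 0.002483.
Since α = 3/2 > 1, p = c/n^{3/2} = o(1/n) is below the triangle threshold p ~ 1/n. Asymptotically E[X] ~ (c³/6)·n^{3(1−α)} = (2³/6)·n^{-1.5} → 0, so by Markov's inequality G has no triangles w.h.p.

E[X] ≈ 0.002483; in regime p = Θ(1/n^{3/2}) E[X] tends to 0 (below the triangle threshold p ~ 1/n).


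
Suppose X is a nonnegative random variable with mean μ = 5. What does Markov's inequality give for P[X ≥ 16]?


μ = E[X] = 5, a = 16.
Markov: P[X ≥ 16] ≤ μ/a = (5)/16 = 5/16.
Numerically: ≈ 0.312500.
(Since a = 16 > μ = 5.000000, the bound 5/16 is < 1 and informative.)

P[X ≥ 16] ≤ 5/16 ≈ 0.312500.


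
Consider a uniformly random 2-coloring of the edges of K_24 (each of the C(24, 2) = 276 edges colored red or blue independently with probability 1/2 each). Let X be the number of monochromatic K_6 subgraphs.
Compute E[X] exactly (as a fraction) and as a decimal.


Let X = Σ_S X_S over the C(24, 6) = 134596 subsets S of size 6, where X_S = 1 if the K_6 on S is monochromatic.
For a fixed S, the K_6 on S has C(6, 2) = 15 edges. P[all 15 edges red] = (1/2)^15, and likewise for blue, so P[monochromatic] = 2·(1/2)^15 = 2^{1 − 15} = 1/16384.
By linearity: E[X] = C(24, 6) · 2^{1 − 15} = 134596 · 1/16384 = 33649/4096.
Numerically: E[X] ≈ 8.215088.

E[X] = C(24,6)·2^(1−C(6,2)) = 33649/4096 ≈ 8.215088.


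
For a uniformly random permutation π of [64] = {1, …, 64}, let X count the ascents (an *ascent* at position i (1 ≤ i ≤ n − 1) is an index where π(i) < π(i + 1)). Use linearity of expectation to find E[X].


Write X = Σ X_I over i = 1, …, 63, with X_I the indicator of one ascent.
There are 63 indicators.
For each fixed i, the pair (π(i), π(i+1)) is a uniformly random ordered pair of distinct values from {1, …, 64}; by symmetry P[π(i) < π(i+1)] = 1/2.
By linearity: E[X] = 63 · (1/2) = (64 − 1) · (1/2) = 63/2 ≈ 31.500000.

E[X] = 63/2 = 31.500000.


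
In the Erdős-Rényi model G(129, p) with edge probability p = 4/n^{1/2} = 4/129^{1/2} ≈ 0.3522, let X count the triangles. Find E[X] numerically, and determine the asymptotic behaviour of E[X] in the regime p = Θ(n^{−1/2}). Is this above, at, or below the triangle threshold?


Number of potential triangles: C(129, 3) = 349504.
Each occurs with probability p³ ≈ (0.3522)³ ≈ 4.368129e-02.
By linearity: E[X] = C(129, 3)·p³ ≈ 349504 · 4.368129e-02 ≈ 15266.7839.
Since α = 1/2 < 1, p = c/n^{1/2} ≫ 1/n is above the triangle threshold p ~ 1/n. Asymptotically E[X] ~ (c³/6)·n^{3(1−α)} = (4³/6)·n^{1.5} → ∞; triangles are abundant w.h.p.

E[X] ≈ 15266.7839; in regime p = Θ(1/n^{1/2}) E[X] diverges (above the triangle threshold p ~ 1/n).


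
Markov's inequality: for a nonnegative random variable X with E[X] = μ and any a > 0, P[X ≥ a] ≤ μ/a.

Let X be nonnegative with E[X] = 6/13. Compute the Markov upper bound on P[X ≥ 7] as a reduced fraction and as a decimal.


μ = E[X] = 6/13, a = 7.
Markov: P[X ≥ 7] ≤ μ/a = (6/13)/7 = 6/91.
Numerically: ≈ 0.06593.
(Since a = 7 > μ = 0.46154, the bound 6/91 is < 1 and informative.)

P[X ≥ 7] ≤ 6/91 ≈ 0.06593.


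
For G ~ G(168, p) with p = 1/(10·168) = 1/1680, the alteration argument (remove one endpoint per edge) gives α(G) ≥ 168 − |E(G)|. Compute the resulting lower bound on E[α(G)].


E[|E(G)|] = C(168, 2)·p = 14028 · (1/1680) = 167/20.
E[α(G)] ≥ n − E[|E(G)|] = 168 − 167/20 = 3193/20.
Numerically: ≈ 159.650000.
(This is only a lower bound; the true E[α(G)] may be larger.)

E[α(G)] ≥ 3193/20 ≈ 159.650000.


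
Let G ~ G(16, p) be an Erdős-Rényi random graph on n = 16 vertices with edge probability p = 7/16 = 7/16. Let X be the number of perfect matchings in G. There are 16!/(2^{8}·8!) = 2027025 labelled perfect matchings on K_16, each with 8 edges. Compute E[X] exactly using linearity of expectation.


K_16 has 16!/(2^{8}·8!) = 2027025 labelled perfect matchings.
For each such perfect matching H, let X_H = 1 if all 8 edges of H are present in G. Then P[X_H = 1] = p^{8} = (7/16)^{8} = 5764801/4294967296.
By linearity: E[X] = Σ_H E[X_H] = 2027025 · p^{8} = 2027025 · 5764801/4294967296 = 11685395747025/4294967296.
Numerically: E[X] ≈ 2721.

E[X] = 2027025 · (7/16)^{8} = 11685395747025/4294967296 ≈ 2721.


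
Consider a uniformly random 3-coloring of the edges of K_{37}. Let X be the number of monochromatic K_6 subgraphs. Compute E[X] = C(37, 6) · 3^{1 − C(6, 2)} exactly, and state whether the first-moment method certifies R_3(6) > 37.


E[X] = C(37, 6) · 3^{1 − 15} = 2324784 · 3^{−14} = 2324784/4782969.
As a reduced fraction: E[X] = 774928/1594323 ≈ 0.4860546.
Is E[X] < 1? YES.
Since E[X] < 1, there exists a 3-coloring of K_{37} with no monochromatic K_6; hence R_3(6) > 37.

E[X] = 774928/1594323 ≈ 0.4860546; E[X] < 1, so R_3(6) > 37.


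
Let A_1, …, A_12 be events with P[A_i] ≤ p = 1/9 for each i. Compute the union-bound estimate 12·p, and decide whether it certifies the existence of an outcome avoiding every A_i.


Union bound: P[∪_{i=1}^{12} A_i] ≤ Σ_i P[A_i] ≤ 12·p = 12·(1/9) = 4/3.
Numerically: 4/3 ≈ 1.333333.
Is 4/3 < 1? NO.
Since the bound 4/3 is ≥ 1, the union bound is uninformative here; it does NOT by itself certify existence.

12·p = 4/3 ≈ 1.333333; existence NOT certified by the union bound.


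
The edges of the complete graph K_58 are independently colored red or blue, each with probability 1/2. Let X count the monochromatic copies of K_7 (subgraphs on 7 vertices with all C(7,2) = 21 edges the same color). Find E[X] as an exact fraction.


Let X = Σ_S X_S over the C(58, 7) = 300674088 subsets S of size 7, where X_S = 1 if the K_7 on S is monochromatic.
For a fixed S, the K_7 on S has C(7, 2) = 21 edges. P[all 21 edges red] = (1/2)^21, and likewise for blue, so P[monochromatic] = 2·(1/2)^21 = 2^{1 − 21} = 1/1048576.
By linearity of expectation: E[X] = C(58, 7) · 2^{1 − 21} = 300674088 · 1/1048576 = 37584261/131072.
Numerically: E[X] ≈ 286.74516.

E[X] = C(58,7)·2^(1−C(7,2)) = 37584261/131072 ≈ 286.74516.


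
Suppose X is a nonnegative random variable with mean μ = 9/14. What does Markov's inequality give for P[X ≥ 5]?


μ = E[X] = 9/14, a = 5.
Markov: P[X ≥ 5] ≤ μ/a = (9/14)/5 = 9/70.
Numerically: ≈ 0.1286.
(Since a = 5 > μ = 0.6429, the bound 9/70 is < 1 and informative.)

P[X ≥ 5] ≤ 9/70 ≈ 0.1286.


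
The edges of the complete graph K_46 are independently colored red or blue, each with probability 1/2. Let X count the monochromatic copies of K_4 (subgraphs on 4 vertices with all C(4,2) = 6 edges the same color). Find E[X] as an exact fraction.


Let X = Σ_S X_S over the C(46, 4) = 163185 subsets S of size 4, where X_S = 1 if the K_4 on S is monochromatic.
For a fixed S, the K_4 on S has C(4, 2) = 6 edges. P[all 6 edges red] = (1/2)^6, and likewise for blue, so P[monochromatic] = 2·(1/2)^6 = 2^{1 − 6} = 1/32.
Summing: E[X] = C(46, 4) · 2^{1 − 6} = 163185 · 1/32 = 163185/32.
Numerically: E[X] ≈ 5099.53125.

E[X] = C(46,4)·2^(1−C(4,2)) = 163185/32 ≈ 5099.53125.


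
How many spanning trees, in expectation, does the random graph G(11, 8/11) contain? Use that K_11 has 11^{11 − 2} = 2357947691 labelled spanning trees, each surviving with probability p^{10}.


K_11 has 11^{11 − 2} = 2357947691 labelled spanning trees.
For each such spanning tree H, let X_H = 1 if all 10 edges of H are present in G. Then P[X_H = 1] = p^{10} = (8/11)^{10} = 1073741824/25937424601.
By linearity: E[X] = Σ_H E[X_H] = 2357947691 · p^{10} = 2357947691 · 1073741824/25937424601 = 1073741824/11.
Numerically: E[X] ≈ 9.76129e+07.

E[X] = 2357947691 · (8/11)^{10} = 1073741824/11 ≈ 9.76129e+07.


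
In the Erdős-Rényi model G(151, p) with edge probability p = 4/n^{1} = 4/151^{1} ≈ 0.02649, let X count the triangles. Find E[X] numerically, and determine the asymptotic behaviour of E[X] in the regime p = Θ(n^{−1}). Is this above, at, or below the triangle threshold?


Number of potential triangles: C(151, 3) = 562475.
Each occurs with probability p³ ≈ (0.02649)³ ≈ 1.8588705e-05.
By linearity: E[X] = C(151, 3)·p³ ≈ 562475 · 1.8588705e-05 ≈ 10.45568.
Here α = 1, so p = 4/n is exactly at the triangle threshold p ~ 1/n. Asymptotically E[X] → c³/6 = 4³/6 = 32/3 ≈ 10.66667, a bounded constant. In this regime the triangle count is asymptotically Poisson(c³/6).

E[X] ≈ 10.45568; in regime p = Θ(1/n^{1}) E[X] stays bounded (at the triangle threshold p ~ 1/n).


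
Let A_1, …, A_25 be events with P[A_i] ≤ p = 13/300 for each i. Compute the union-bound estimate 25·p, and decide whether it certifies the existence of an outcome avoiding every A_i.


Union bound: P[∪_{i=1}^{25} A_i] ≤ Σ_i P[A_i] ≤ 25·p = 25·(13/300) = 13/12.
Numerically: 13/12 ≈ 1.083333.
Is 13/12 < 1? NO.
Since the bound 13/12 is ≥ 1, the union bound is uninformative here; it does NOT by itself certify existence.

25·p = 13/12 ≈ 1.083333; existence NOT certified by the union bound.


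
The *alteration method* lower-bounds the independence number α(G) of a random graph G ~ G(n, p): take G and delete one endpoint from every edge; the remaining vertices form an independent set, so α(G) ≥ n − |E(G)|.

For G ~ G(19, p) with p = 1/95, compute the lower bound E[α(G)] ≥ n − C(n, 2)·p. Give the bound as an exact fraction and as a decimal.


E[|E(G)|] = C(19, 2)·p = 171 · (1/95) = 9/5.
E[α(G)] ≥ n − E[|E(G)|] = 19 − 9/5 = 86/5.
Numerically: ≈ 17.200.
(This is only a lower bound; the true E[α(G)] may be larger.)

E[α(G)] ≥ 86/5 ≈ 17.200.


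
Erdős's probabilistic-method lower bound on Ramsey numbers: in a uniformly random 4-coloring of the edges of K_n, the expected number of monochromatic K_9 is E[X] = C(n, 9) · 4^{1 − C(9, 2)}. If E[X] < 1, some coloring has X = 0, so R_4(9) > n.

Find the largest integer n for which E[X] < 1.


We need C(n, 9) · 4^{1 − 36} < 1, i.e. C(n, 9) < 4^{36 − 1} = 1180591620717411303424.
Check values of n near the boundary:
  n = 908: C(908, 9) = 1111058428637338083100; 1111058428637338083100 < 1180591620717411303424? YES
  n = 909: C(909, 9) = 1122169012923711463931; 1122169012923711463931 < 1180591620717411303424? YES
  n = 910: C(910, 9) = 1133378248346922788210; 1133378248346922788210 < 1180591620717411303424? YES
  n = 911: C(911, 9) = 1144686900492291197405; 1144686900492291197405 < 1180591620717411303424? YES
  n = 912: C(912, 9) = 1156095740032081475120; 1156095740032081475120 < 1180591620717411303424? YES
  n = 913: C(913, 9) = 1167605542753639808390; 1167605542753639808390 < 1180591620717411303424? YES
  n = 914: C(914, 9) = 1179217089587653905932; 1179217089587653905932 < 1180591620717411303424? YES
  n = 915: C(915, 9) = 1190931166636537885130; 1190931166636537885130 < 1180591620717411303424? NO
  n = 916: C(916, 9) = 1202748565202942340440; 1202748565202942340440 < 1180591620717411303424? NO
  n = 917: C(917, 9) = 1214670081818390006810; 1214670081818390006810 < 1180591620717411303424? NO
The largest n with C(n, 9) < 1180591620717411303424 is n = 914 (where E[X] = 294804272396913476483/295147905179352825856 ≈ 0.99884). Hence R_4(9) > 914, i.e. R_4(9) ≥ 915.

Largest n = 914; hence R_4(9) > 914.


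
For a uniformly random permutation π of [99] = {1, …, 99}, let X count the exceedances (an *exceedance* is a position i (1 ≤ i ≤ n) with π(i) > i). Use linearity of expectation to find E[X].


Write X = Σ_{i=1}^{99} X_i, where X_i = 1_{π(i) > i}.
For each fixed i, π(i) is uniform over {1, …, 99} (marginal of a uniform permutation), so P[π(i) > i] = (n − i)/n. Summing: Σ_{i=1}^{99} (n − i)/n = (0 + 1 + … + 98)/99 = 99(99 − 1)/(2·99) = (99 − 1)/2.
Hence E[X] = Σ_{i=1}^{99} (99 − i)/99 = 49 ≈ 49.00000.

E[X] = 49 = 49.00000.


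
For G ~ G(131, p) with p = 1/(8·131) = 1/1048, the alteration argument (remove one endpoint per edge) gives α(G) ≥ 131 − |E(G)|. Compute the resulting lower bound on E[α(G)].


E[|E(G)|] = C(131, 2)·p = 8515 · (1/1048) = 65/8.
E[α(G)] ≥ n − E[|E(G)|] = 131 − 65/8 = 983/8.
Numerically: ≈ 122.875000.
(This is only a lower bound; the true E[α(G)] may be larger.)

E[α(G)] ≥ 983/8 ≈ 122.875000.


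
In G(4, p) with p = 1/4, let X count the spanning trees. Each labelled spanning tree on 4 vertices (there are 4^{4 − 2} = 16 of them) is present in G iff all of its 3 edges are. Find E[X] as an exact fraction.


K_4 has 4^{4 − 2} = 16 labelled spanning trees.
For each such spanning tree H, let X_H = 1 if all 3 edges of H are present in G. Then P[X_H = 1] = p^{3} = (1/4)^{3} = 1/64.
By linearity of expectation: E[X] = Σ_H E[X_H] = 16 · p^{3} = 16 · 1/64 = 1/4.
Numerically: E[X] ≈ 0.25.

E[X] = 16 · (1/4)^{3} = 1/4 ≈ 0.25.


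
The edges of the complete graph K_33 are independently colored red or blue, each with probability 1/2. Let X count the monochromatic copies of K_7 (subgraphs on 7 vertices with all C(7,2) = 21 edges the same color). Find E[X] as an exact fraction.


Let X = Σ_S X_S over the C(33, 7) = 4272048 subsets S of size 7, where X_S = 1 if the K_7 on S is monochromatic.
For a fixed S, the K_7 on S has C(7, 2) = 21 edges. P[all 21 edges red] = (1/2)^21, and likewise for blue, so P[monochromatic] = 2·(1/2)^21 = 2^{1 − 21} = 1/1048576.
By linearity of expectation: E[X] = C(33, 7) · 2^{1 − 21} = 4272048 · 1/1048576 = 267003/65536.
Numerically: E[X] ≈ 4.074142.

E[X] = C(33,7)·2^(1−C(7,2)) = 267003/65536 ≈ 4.074142.


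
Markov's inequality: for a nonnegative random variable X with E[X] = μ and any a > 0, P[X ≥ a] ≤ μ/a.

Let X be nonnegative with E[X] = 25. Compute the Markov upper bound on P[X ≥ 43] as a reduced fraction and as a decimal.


μ = E[X] = 25, a = 43.
Markov: P[X ≥ 43] ≤ μ/a = (25)/43 = 25/43.
Numerically: ≈ 0.581395.
(Since a = 43 > μ = 25.000000, the bound 25/43 is < 1 and informative.)

P[X ≥ 43] ≤ 25/43 ≈ 0.581395.


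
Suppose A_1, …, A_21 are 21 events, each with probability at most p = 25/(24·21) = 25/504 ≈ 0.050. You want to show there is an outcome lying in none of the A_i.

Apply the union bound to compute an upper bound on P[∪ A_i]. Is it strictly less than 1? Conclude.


Union bound: P[∪_{i=1}^{21} A_i] ≤ Σ_i P[A_i] ≤ 21·p = 21·(25/504) = 25/24.
Numerically: 25/24 ≈ 1.042.
Is 25/24 < 1? NO.
Since the bound 25/24 is ≥ 1, the union bound is uninformative here; it does NOT by itself certify existence.

21·p = 25/24 ≈ 1.042; existence NOT certified by the union bound.


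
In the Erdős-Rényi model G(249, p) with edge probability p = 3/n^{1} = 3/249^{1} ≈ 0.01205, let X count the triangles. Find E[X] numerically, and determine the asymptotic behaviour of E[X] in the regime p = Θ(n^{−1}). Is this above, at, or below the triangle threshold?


Number of potential triangles: C(249, 3) = 2542124.
Each occurs with probability p³ ≈ (0.01205)³ ≈ 1.748903e-06.
By linearity: E[X] = C(249, 3)·p³ ≈ 2542124 · 1.748903e-06 ≈ 4.4459.
Here α = 1, so p = 3/n is exactly at the triangle threshold p ~ 1/n. Asymptotically E[X] → c³/6 = 3³/6 = 9/2 ≈ 4.5000, a bounded constant. In this regime the triangle count is asymptotically Poisson(c³/6).

E[X] ≈ 4.4459; in regime p = Θ(1/n^{1}) E[X] stays bounded (at the triangle threshold p ~ 1/n).


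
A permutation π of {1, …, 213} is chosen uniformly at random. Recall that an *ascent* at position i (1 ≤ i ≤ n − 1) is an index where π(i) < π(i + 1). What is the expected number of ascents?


Write X = Σ X_I over i = 1, …, 212, with X_I the indicator of one ascent.
There are 212 indicators.
For each fixed i, the pair (π(i), π(i+1)) is a uniformly random ordered pair of distinct values from {1, …, 213}; by symmetry P[π(i) < π(i+1)] = 1/2.
By linearity: E[X] = 212 · (1/2) = (213 − 1) · (1/2) = 106 ≈ 106.000.

E[X] = 106 = 106.000.


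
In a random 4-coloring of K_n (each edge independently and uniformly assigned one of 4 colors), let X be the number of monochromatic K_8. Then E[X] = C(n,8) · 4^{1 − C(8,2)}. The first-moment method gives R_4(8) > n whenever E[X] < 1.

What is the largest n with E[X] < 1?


We need C(n, 8) · 4^{1 − 28} < 1, i.e. C(n, 8) < 4^{28 − 1} = 18014398509481984.
Check values of n near the boundary:
  n = 407: C(407, 8) = 17424959239309050; 17424959239309050 < 18014398509481984? YES
  n = 408: C(408, 8) = 17773458424095231; 17773458424095231 < 18014398509481984? YES
  n = 409: C(409, 8) = 18128041135797879; 18128041135797879 < 18014398509481984? NO
  n = 410: C(410, 8) = 18488798173326195; 18488798173326195 < 18014398509481984? NO
The largest n with C(n, 8) < 18014398509481984 is n = 408 (where E[X] = 17773458424095231/18014398509481984 ≈ 0.9866). Hence R_4(8) > 408, i.e. R_4(8) ≥ 409.

Largest n = 408; hence R_4(8) > 408.


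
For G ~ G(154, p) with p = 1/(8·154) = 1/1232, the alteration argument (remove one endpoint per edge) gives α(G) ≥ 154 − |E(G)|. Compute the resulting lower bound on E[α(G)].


E[|E(G)|] = C(154, 2)·p = 11781 · (1/1232) = 153/16.
E[α(G)] ≥ n − E[|E(G)|] = 154 − 153/16 = 2311/16.
Numerically: ≈ 144.438.
(This is only a lower bound; the true E[α(G)] may be larger.)

E[α(G)] ≥ 2311/16 ≈ 144.438.


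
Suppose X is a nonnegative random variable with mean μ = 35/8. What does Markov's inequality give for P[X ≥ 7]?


μ = E[X] = 35/8, a = 7.
Markov: P[X ≥ 7] ≤ μ/a = (35/8)/7 = 5/8.
Numerically: ≈ 0.625000.
(Since a = 7 > μ = 4.375000, the bound 5/8 is < 1 and informative.)

P[X ≥ 7] ≤ 5/8 ≈ 0.625000.


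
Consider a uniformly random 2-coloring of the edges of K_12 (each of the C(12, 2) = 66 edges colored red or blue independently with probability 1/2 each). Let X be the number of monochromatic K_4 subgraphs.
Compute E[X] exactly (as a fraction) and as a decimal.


Let X = Σ_S X_S over the C(12, 4) = 495 subsets S of size 4, where X_S = 1 if the K_4 on S is monochromatic.
For a fixed S, the K_4 on S has C(4, 2) = 6 edges. P[all 6 edges red] = (1/2)^6, and likewise for blue, so P[monochromatic] = 2·(1/2)^6 = 2^{1 − 6} = 1/32.
By linearity of expectation: E[X] = C(12, 4) · 2^{1 − 6} = 495 · 1/32 = 495/32.
Numerically: E[X] ≈ 15.468750.

E[X] = C(12,4)·2^(1−C(4,2)) = 495/32 ≈ 15.468750.


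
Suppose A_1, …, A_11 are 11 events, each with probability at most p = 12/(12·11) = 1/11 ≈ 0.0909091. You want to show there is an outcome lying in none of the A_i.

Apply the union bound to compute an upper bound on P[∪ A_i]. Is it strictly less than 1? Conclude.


Union bound: P[∪_{i=1}^{11} A_i] ≤ Σ_i P[A_i] ≤ 11·p = 11·(1/11) = 1.
Numerically: 1 ≈ 1.0000000.
Is 1 < 1? NO.
Since the bound 1 is ≥ 1, the union bound is uninformative here; it does NOT by itself certify existence.

11·p = 1 ≈ 1.0000000; existence NOT certified by the union bound.


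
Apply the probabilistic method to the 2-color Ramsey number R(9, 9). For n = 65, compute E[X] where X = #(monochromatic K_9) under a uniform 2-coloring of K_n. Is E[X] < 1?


E[X] = C(65, 9) · 2^{1 − 36} = 31966749880 · 2^{−35} = 31966749880/34359738368.
As a reduced fraction: E[X] = 3995843735/4294967296 ≈ 0.930.
Is E[X] < 1? YES.
Since E[X] < 1, there exists a 2-coloring of K_{65} with no monochromatic K_9; hence R(9, 9) > 65.

E[X] = 3995843735/4294967296 ≈ 0.930; E[X] < 1, so R(9, 9) > 65.


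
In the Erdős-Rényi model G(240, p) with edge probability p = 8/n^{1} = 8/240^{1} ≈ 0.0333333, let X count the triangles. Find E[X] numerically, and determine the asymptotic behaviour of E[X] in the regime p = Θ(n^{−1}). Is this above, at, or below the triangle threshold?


Number of potential triangles: C(240, 3) = 2275280.
Each occurs with probability p³ ≈ (0.0333333)³ ≈ 3.70370370e-05.
By linearity: E[X] = C(240, 3)·p³ ≈ 2275280 · 3.70370370e-05 ≈ 84.269630.
Here α = 1, so p = 8/n is exactly at the triangle threshold p ~ 1/n. Asymptotically E[X] → c³/6 = 8³/6 = 256/3 ≈ 85.333333, a bounded constant. In this regime the triangle count is asymptotically Poisson(c³/6).

E[X] ≈ 84.269630; in regime p = Θ(1/n^{1}) E[X] stays bounded (at the triangle threshold p ~ 1/n).


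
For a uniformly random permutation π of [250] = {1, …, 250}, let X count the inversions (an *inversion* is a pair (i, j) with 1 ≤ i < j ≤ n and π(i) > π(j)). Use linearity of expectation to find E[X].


Write X = Σ X_I over the C(250, 2) = 31125 pairs i < j, with X_I the indicator of one inversion.
There are 31125 indicators.
For each fixed pair i < j, the values π(i) and π(j) are two distinct elements of {1, …, 250} in uniformly random order; by symmetry P[π(i) > π(j)] = 1/2.
By linearity: E[X] = 31125 · (1/2) = C(250, 2) · (1/2) = 31125/2 = 31125/2 ≈ 15562.50000.

E[X] = 31125/2 = 15562.50000.


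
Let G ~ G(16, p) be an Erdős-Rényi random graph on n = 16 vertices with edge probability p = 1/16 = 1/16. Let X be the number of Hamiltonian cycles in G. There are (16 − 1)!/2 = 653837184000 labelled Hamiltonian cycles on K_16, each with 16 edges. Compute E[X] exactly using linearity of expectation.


K_16 has (16 − 1)!/2 = 653837184000 labelled Hamiltonian cycles.
For each such Hamiltonian cycle H, let X_H = 1 if all 16 edges of H are present in G. Then P[X_H = 1] = p^{16} = (1/16)^{16} = 1/18446744073709551616.
By linearity of expectation: E[X] = Σ_H E[X_H] = 653837184000 · p^{16} = 653837184000 · 1/18446744073709551616 = 638512875/18014398509481984.
Numerically: E[X] ≈ 3.544e-08.

E[X] = 653837184000 · (1/16)^{16} = 638512875/18014398509481984 ≈ 3.544e-08.


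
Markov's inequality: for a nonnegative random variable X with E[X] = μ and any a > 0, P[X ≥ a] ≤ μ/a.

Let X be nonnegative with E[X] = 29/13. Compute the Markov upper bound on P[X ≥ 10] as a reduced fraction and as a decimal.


μ = E[X] = 29/13, a = 10.
Markov: P[X ≥ 10] ≤ μ/a = (29/13)/10 = 29/130.
Numerically: ≈ 0.223.
(Since a = 10 > μ = 2.231, the bound 29/130 is < 1 and informative.)

P[X ≥ 10] ≤ 29/130 ≈ 0.223.


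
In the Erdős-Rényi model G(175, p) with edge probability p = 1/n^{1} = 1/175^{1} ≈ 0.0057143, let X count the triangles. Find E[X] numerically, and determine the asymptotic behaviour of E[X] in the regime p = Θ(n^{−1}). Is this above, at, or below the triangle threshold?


Number of potential triangles: C(175, 3) = 877975.
Each occurs with probability p³ ≈ (0.0057143)³ ≈ 1.8658892e-07.
By linearity: E[X] = C(175, 3)·p³ ≈ 877975 · 1.8658892e-07 ≈ 0.16382.
Here α = 1, so p = 1/n is exactly at the triangle threshold p ~ 1/n. Asymptotically E[X] → c³/6 = 1³/6 = 1/6 ≈ 0.16667, a bounded constant. In this regime the triangle count is asymptotically Poisson(c³/6).

E[X] ≈ 0.16382; in regime p = Θ(1/n^{1}) E[X] stays bounded (at the triangle threshold p ~ 1/n).


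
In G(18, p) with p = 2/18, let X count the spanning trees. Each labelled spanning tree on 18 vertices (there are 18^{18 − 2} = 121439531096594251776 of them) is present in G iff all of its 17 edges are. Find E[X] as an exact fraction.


K_18 has 18^{18 − 2} = 121439531096594251776 labelled spanning trees.
For each such spanning tree H, let X_H = 1 if all 17 edges of H are present in G. Then P[X_H = 1] = p^{17} = (1/9)^{17} = 1/16677181699666569.
By linearity: E[X] = Σ_H E[X_H] = 121439531096594251776 · p^{17} = 121439531096594251776 · 1/16677181699666569 = 65536/9.
Numerically: E[X] ≈ 7281.8.

E[X] = 121439531096594251776 · (1/9)^{17} = 65536/9 ≈ 7281.8.
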